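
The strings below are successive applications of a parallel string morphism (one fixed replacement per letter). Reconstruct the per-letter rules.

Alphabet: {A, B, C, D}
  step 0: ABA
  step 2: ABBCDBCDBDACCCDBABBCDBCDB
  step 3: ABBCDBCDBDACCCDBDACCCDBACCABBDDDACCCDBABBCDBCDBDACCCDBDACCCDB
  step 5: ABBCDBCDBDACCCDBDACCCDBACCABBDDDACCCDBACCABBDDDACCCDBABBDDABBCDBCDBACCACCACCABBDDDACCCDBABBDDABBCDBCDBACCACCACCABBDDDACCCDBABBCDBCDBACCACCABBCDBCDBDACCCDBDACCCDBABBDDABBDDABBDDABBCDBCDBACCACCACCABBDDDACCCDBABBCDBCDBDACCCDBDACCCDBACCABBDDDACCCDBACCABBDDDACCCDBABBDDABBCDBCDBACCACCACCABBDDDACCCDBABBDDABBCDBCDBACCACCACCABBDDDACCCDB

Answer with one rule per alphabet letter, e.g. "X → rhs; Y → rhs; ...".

A->ABB, B->CDB, C->D, D->ACC

  step 2 ⇒ step 3: ABBCDBCDBDACCCDBABBCDBCDB ⇒ ABB·CDB·CDB·D·ACC·CDB·D·ACC·CDB·ACC·ABB·D·D·D·ACC·CDB·ABB·CDB·CDB·D·ACC·CDB·D·ACC·CDB
    A ↦ ABB
    B ↦ CDB
    C ↦ D
    D ↦ ACC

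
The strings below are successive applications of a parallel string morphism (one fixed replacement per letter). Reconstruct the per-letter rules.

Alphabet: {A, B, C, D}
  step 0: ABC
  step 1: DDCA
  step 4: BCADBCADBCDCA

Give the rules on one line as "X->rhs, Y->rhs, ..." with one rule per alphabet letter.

  step 0 ⇒ step 1: ABC ⇒ D·DC·A
    A ↦ D
    B ↦ DC
    C ↦ A
    D ↦ BC  (constrained at step 1)

A->D, B->DC, C->A, D->BC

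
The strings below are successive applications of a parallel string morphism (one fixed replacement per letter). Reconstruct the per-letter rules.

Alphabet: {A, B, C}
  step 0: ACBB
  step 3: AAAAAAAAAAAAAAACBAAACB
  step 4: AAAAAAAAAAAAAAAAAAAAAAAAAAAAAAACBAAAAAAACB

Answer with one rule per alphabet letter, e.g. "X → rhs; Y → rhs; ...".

  step 3 ⇒ step 4: AAAAAAAAAAAAAAACBAAACB ⇒ AA·AA·AA·AA·AA·AA·AA·AA·AA·AA·AA·AA·AA·AA·AA·A·CB·AA·AA·AA·A·CB
    A ↦ AA
    B ↦ CB
    C ↦ A

A->AA, B->CB, C->A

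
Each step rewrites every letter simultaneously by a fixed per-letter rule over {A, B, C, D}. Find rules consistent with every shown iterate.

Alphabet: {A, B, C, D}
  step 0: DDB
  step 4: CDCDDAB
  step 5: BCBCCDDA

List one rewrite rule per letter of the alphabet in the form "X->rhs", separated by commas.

  step 4 ⇒ step 5: CDCDDAB ⇒ B·C·B·C·C·D·DA
    A ↦ D
    B ↦ DA
    C ↦ B
    D ↦ C

A->D, B->DA, C->B, D->C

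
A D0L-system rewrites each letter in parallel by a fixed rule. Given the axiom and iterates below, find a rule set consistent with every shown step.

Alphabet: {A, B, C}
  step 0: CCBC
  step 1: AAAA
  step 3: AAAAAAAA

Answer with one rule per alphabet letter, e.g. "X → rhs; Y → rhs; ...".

A->BC, B->A, C->A

  step 0 ⇒ step 1: CCBC ⇒ A·A·A·A
    B ↦ A
    C ↦ A
    A ↦ BC  (constrained at step 1)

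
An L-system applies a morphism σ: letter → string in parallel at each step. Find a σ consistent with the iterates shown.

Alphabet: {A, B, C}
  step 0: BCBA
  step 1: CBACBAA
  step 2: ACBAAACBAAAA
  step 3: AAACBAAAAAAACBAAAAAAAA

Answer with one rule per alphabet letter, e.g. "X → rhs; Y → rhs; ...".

A->AA, B->CB, C->A

  step 2 ⇒ step 3: ACBAAACBAAAA ⇒ AA·A·CB·AA·AA·AA·A·CB·AA·AA·AA·AA
    A ↦ AA
    B ↦ CB
    C ↦ A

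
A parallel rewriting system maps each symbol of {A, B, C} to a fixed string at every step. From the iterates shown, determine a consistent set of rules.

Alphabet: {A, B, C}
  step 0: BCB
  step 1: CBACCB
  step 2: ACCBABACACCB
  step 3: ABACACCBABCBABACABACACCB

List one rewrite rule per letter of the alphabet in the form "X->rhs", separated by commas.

  step 2 ⇒ step 3: ACCBABACACCB ⇒ AB·AC·AC·CB·AB·CB·AB·AC·AB·AC·AC·CB
    A ↦ AB
    B ↦ CB
    C ↦ AC

A->AB, B->CB, C->AC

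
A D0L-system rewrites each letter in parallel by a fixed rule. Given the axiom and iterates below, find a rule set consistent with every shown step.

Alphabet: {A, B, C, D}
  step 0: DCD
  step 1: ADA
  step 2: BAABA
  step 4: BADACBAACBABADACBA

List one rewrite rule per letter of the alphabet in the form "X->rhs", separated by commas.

A->BA, B->AC, C->D, D->A

  step 1 ⇒ step 2: ADA ⇒ BA·A·BA
    A ↦ BA
    D ↦ A
    B ↦ AC  (constrained at step 2)
  step 0 ⇒ step 1: DCD ⇒ A·D·A
    C ↦ D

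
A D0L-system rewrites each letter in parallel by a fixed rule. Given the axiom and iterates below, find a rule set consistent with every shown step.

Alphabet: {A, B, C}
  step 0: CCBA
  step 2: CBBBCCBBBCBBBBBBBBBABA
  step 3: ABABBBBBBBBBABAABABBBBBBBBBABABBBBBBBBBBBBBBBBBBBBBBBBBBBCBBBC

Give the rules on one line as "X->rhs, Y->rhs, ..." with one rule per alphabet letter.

A->C, B->BBB, C->ABA

  step 2 ⇒ step 3: CBBBCCBBBCBBBBBBBBBABA ⇒ ABA·BBB·BBB·BBB·ABA·ABA·BBB·BBB·BBB·ABA·BBB·BBB·BBB·BBB·BBB·BBB·BBB·BBB·BBB·C·BBB·C
    A ↦ C
    B ↦ BBB
    C ↦ ABA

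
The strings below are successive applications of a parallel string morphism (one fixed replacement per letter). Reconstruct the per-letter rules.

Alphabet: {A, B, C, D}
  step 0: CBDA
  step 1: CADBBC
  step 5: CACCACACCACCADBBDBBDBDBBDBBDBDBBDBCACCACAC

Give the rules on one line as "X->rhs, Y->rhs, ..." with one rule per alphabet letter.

A->C, B->DB, C->CA, D->B

  step 0 ⇒ step 1: CBDA ⇒ CA·DB·B·C
    A ↦ C
    B ↦ DB
    C ↦ CA
    D ↦ B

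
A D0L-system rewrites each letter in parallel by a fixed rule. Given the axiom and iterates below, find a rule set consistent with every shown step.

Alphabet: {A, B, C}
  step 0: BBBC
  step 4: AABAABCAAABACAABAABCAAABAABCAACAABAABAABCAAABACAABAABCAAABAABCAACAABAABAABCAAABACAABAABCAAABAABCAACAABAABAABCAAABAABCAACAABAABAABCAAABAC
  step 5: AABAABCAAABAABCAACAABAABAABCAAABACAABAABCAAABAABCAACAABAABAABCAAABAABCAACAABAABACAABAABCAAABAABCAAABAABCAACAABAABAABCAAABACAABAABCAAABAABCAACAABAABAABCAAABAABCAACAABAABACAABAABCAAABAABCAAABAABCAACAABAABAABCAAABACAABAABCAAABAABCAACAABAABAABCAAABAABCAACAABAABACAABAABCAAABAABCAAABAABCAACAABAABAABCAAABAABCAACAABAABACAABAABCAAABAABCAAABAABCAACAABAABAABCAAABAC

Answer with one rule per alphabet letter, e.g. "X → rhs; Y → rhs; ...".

A->AAB, B->CA, C->AC

  step 4 ⇒ step 5: AABAABCAAABACAABAABCAAABAABCAACAABAABAABCAAABACAABAABCAAABAABCAACAABAABAABCAAABACAABAABCAAABAABCAACAABAABAABCAAABAABCAACAABAABAABCAAABAC ⇒ AAB·AAB·CA·AAB·AAB·CA·AC·AAB·AAB·AAB·CA·AAB·AC·AAB·AAB·CA·AAB·AAB·CA·AC·AAB·AAB·AAB·CA·AAB·AAB·CA·AC·AAB·AAB·AC·AAB·AAB·CA·AAB·AAB·CA·AAB·AAB·CA·AC·AAB·AAB·AAB·CA·AAB·AC·AAB·AAB·CA·AAB·AAB·CA·AC·AAB·AAB·AAB·CA·AAB·AAB·CA·AC·AAB·AAB·AC·AAB·AAB·CA·AAB·AAB·CA·AAB·AAB·CA·AC·AAB·AAB·AAB·CA·AAB·AC·AAB·AAB·CA·AAB·AAB·CA·AC·AAB·AAB·AAB·CA·AAB·AAB·CA·AC·AAB·AAB·AC·AAB·AAB·CA·AAB·AAB·CA·AAB·AAB·CA·AC·AAB·AAB·AAB·CA·AAB·AAB·CA·AC·AAB·AAB·AC·AAB·AAB·CA·AAB·AAB·CA·AAB·AAB·CA·AC·AAB·AAB·AAB·CA·AAB·AC
    A ↦ AAB
    B ↦ CA
    C ↦ AC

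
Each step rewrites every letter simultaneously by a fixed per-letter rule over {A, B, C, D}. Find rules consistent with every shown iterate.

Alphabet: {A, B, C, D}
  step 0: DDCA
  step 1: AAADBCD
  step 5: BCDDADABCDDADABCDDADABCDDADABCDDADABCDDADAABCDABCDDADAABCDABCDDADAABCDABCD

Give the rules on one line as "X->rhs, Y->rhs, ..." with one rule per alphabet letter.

  step 0 ⇒ step 1: DDCA ⇒ A·A·AD·BCD
    A ↦ BCD
    C ↦ AD
    D ↦ A
    B ↦ D  (constrained at step 1)

A->BCD, B->D, C->AD, D->A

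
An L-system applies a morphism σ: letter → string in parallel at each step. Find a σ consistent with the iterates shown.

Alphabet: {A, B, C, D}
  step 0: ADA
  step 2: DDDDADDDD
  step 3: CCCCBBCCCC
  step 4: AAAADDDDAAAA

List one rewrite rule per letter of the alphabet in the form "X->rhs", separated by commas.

A->BB, B->DD, C->A, D->C

  step 3 ⇒ step 4: CCCCBBCCCC ⇒ A·A·A·A·DD·DD·A·A·A·A
    B ↦ DD
    C ↦ A
  step 2 ⇒ step 3: DDDDADDDD ⇒ C·C·C·C·BB·C·C·C·C
    A ↦ BB
  step 2 ⇒ step 3: DDDDADDDD ⇒ C·C·C·C·BB·C·C·C·C
    D ↦ C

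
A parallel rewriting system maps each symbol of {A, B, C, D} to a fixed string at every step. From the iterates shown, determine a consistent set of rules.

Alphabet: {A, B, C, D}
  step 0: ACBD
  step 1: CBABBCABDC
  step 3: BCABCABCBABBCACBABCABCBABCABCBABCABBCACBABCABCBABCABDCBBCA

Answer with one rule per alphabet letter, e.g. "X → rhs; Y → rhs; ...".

  step 0 ⇒ step 1: ACBD ⇒ CBA·B·BCA·BDC
    A ↦ CBA
    B ↦ BCA
    C ↦ B
    D ↦ BDC

A->CBA, B->BCA, C->B, D->BDC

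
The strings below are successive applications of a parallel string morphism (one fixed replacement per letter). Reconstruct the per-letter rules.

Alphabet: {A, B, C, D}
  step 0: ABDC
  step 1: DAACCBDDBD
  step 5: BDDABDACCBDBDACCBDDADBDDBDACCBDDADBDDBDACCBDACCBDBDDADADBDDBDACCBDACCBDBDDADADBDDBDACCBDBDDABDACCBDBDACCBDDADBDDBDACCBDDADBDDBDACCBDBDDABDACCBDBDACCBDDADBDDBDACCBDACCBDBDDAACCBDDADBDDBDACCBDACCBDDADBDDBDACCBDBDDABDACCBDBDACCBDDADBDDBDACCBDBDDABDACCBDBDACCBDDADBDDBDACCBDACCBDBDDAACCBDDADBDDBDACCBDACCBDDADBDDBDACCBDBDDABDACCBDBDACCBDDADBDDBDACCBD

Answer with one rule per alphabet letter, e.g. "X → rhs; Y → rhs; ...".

  step 0 ⇒ step 1: ABDC ⇒ DA·ACC·BD·DBD
    A ↦ DA
    B ↦ ACC
    C ↦ DBD
    D ↦ BD

A->DA, B->ACC, C->DBD, D->BD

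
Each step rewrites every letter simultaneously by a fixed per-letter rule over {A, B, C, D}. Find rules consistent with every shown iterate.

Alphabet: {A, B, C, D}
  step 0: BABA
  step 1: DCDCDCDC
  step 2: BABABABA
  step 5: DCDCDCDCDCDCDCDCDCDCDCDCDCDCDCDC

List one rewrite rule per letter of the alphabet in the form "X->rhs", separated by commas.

  step 1 ⇒ step 2: DCDCDCDC ⇒ B·A·B·A·B·A·B·A
    C ↦ A
    D ↦ B
  step 0 ⇒ step 1: BABA ⇒ D·CDC·D·CDC
    A ↦ CDC
  step 0 ⇒ step 1: BABA ⇒ D·CDC·D·CDC
    B ↦ D

A->CDC, B->D, C->A, D->B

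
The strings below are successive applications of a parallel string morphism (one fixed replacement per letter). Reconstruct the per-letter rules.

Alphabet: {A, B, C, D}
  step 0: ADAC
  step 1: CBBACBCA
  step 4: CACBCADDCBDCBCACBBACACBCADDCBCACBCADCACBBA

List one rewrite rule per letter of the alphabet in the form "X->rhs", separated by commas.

A->CB, B->D, C->CA, D->BA

  step 0 ⇒ step 1: ADAC ⇒ CB·BA·CB·CA
    A ↦ CB
    C ↦ CA
    D ↦ BA
    B ↦ D  (constrained at step 1)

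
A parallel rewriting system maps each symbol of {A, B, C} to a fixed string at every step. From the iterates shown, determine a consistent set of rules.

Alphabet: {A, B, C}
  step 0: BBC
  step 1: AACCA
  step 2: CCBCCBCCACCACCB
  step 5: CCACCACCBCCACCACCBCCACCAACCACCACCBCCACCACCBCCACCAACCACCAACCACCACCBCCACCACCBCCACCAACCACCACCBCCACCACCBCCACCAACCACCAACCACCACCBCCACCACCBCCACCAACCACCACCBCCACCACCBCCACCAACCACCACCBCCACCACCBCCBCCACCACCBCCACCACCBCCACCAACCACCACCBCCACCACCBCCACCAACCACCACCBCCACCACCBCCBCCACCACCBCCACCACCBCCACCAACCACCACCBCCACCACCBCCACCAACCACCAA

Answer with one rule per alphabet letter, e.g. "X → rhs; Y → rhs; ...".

A->CCB, B->A, C->CCA

  step 1 ⇒ step 2: AACCA ⇒ CCB·CCB·CCA·CCA·CCB
    A ↦ CCB
    C ↦ CCA
  step 0 ⇒ step 1: BBC ⇒ A·A·CCA
    B ↦ A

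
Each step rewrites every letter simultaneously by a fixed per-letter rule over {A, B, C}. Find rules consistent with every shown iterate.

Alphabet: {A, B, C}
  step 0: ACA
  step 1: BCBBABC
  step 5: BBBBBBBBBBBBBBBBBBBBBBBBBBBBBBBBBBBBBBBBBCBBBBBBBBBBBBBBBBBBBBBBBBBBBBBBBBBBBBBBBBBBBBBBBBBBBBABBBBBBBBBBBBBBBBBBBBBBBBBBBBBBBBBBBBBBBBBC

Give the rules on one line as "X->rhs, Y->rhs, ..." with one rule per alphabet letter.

A->BC, B->BB, C->BBA

  step 0 ⇒ step 1: ACA ⇒ BC·BBA·BC
    A ↦ BC
    C ↦ BBA
    B ↦ BB  (constrained at step 1)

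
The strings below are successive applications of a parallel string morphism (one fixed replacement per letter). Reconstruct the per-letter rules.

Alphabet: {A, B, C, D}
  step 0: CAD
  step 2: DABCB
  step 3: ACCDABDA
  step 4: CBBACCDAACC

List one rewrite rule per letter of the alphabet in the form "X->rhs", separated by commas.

A->C, B->DA, C->B, D->AC

  step 3 ⇒ step 4: ACCDABDA ⇒ C·B·B·AC·C·DA·AC·C
    A ↦ C
    B ↦ DA
    C ↦ B
    D ↦ AC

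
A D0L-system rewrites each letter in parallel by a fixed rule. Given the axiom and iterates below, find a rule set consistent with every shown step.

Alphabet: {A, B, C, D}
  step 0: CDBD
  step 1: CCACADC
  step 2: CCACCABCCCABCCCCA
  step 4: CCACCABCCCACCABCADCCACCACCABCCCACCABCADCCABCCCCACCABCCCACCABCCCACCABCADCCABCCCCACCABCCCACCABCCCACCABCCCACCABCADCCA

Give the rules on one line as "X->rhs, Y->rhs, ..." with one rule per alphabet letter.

A->BC, B->AD, C->CCA, D->C

  step 1 ⇒ step 2: CCACADC ⇒ CCA·CCA·BC·CCA·BC·C·CCA
    A ↦ BC
    C ↦ CCA
    D ↦ C
  step 0 ⇒ step 1: CDBD ⇒ CCA·C·AD·C
    B ↦ AD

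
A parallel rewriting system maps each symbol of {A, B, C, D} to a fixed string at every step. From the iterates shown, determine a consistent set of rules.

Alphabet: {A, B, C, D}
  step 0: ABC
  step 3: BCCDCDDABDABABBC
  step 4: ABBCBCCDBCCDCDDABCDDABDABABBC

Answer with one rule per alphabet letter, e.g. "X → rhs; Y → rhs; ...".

A->D, B->AB, C->BC, D->CD

  step 3 ⇒ step 4: BCCDCDDABDABABBC ⇒ AB·BC·BC·CD·BC·CD·CD·D·AB·CD·D·AB·D·AB·AB·BC
    A ↦ D
    B ↦ AB
    C ↦ BC
    D ↦ CD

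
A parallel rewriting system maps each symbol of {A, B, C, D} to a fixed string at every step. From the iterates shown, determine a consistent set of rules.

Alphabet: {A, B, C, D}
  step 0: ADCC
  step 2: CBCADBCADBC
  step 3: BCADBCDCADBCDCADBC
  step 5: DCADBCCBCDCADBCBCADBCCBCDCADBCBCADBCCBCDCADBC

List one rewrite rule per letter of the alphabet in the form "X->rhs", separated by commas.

A->D, B->AD, C->BC, D->C

  step 2 ⇒ step 3: CBCADBCADBC ⇒ BC·AD·BC·D·C·AD·BC·D·C·AD·BC
    A ↦ D
    B ↦ AD
    C ↦ BC
    D ↦ C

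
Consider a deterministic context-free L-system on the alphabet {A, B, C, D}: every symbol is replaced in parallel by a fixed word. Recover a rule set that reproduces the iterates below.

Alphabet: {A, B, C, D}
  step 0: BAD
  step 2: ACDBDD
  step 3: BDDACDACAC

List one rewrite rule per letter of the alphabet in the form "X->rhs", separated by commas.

  step 2 ⇒ step 3: ACDBDD ⇒ B·DD·AC·D·AC·AC
    A ↦ B
    B ↦ D
    C ↦ DD
    D ↦ AC

A->B, B->D, C->DD, D->AC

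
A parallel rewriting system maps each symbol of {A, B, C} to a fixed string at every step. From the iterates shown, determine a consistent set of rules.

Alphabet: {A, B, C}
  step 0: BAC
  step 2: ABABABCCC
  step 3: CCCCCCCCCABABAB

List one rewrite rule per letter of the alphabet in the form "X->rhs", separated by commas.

A->CC, B->C, C->AB

  step 2 ⇒ step 3: ABABABCCC ⇒ CC·C·CC·C·CC·C·AB·AB·AB
    A ↦ CC
    B ↦ C
    C ↦ AB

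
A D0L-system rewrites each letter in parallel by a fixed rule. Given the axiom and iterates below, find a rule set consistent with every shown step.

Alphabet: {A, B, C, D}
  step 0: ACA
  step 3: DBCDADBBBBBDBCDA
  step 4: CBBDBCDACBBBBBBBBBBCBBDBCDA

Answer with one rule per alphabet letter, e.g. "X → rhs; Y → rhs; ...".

  step 3 ⇒ step 4: DBCDADBBBBBDBCDA ⇒ C·BB·DB·C·DA·C·BB·BB·BB·BB·BB·C·BB·DB·C·DA
    A ↦ DA
    B ↦ BB
    C ↦ DB
    D ↦ C

A->DA, B->BB, C->DB, D->C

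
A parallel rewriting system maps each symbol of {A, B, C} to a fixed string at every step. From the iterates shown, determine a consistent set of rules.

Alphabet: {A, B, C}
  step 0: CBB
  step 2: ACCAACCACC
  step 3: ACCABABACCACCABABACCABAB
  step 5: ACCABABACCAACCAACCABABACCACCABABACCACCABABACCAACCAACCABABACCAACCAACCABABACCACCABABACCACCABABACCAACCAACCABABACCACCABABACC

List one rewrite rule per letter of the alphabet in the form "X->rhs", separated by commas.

A->ACC, B->A, C->AB

  step 2 ⇒ step 3: ACCAACCACC ⇒ ACC·AB·AB·ACC·ACC·AB·AB·ACC·AB·AB
    A ↦ ACC
    C ↦ AB
    B ↦ A  (constrained at step 0)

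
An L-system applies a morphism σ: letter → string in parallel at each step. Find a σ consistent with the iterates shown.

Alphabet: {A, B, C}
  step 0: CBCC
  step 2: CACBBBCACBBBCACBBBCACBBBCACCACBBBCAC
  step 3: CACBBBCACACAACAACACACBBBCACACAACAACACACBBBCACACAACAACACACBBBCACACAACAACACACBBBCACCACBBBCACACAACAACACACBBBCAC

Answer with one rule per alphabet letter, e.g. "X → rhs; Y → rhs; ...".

A->BBB, B->ACA, C->CAC

  step 2 ⇒ step 3: CACBBBCACBBBCACBBBCACBBBCACCACBBBCAC ⇒ CAC·BBB·CAC·ACA·ACA·ACA·CAC·BBB·CAC·ACA·ACA·ACA·CAC·BBB·CAC·ACA·ACA·ACA·CAC·BBB·CAC·ACA·ACA·ACA·CAC·BBB·CAC·CAC·BBB·CAC·ACA·ACA·ACA·CAC·BBB·CAC
    A ↦ BBB
    B ↦ ACA
    C ↦ CAC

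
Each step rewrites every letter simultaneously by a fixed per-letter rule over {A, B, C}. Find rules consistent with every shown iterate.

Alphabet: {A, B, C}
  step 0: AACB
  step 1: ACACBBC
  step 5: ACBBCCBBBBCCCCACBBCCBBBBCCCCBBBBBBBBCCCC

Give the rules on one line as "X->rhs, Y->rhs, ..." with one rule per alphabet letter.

  step 0 ⇒ step 1: AACB ⇒ AC·AC·BB·C
    A ↦ AC
    B ↦ C
    C ↦ BB

A->AC, B->C, C->BB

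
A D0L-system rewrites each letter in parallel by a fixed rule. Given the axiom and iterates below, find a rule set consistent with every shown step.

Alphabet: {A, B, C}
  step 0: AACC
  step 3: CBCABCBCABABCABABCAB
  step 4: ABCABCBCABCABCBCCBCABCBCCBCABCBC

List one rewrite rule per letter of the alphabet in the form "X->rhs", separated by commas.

A->CB, B->C, C->AB

  step 3 ⇒ step 4: CBCABCBCABABCABABCAB ⇒ AB·C·AB·CB·C·AB·C·AB·CB·C·CB·C·AB·CB·C·CB·C·AB·CB·C
    A ↦ CB
    B ↦ C
    C ↦ AB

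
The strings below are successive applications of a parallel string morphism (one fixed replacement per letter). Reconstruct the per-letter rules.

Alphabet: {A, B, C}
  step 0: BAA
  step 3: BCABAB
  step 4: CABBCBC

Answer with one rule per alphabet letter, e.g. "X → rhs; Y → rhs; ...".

A->B, B->C, C->AB

  step 3 ⇒ step 4: BCABAB ⇒ C·AB·B·C·B·C
    A ↦ B
    B ↦ C
    C ↦ AB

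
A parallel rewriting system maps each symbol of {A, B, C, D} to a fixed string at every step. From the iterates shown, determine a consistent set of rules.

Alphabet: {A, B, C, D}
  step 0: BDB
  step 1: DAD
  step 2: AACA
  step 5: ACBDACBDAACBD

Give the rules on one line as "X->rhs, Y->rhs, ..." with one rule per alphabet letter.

  step 1 ⇒ step 2: DAD ⇒ A·AC·A
    A ↦ AC
    D ↦ A
  step 0 ⇒ step 1: BDB ⇒ D·A·D
    B ↦ D
    C ↦ B  (constrained at step 2)

A->AC, B->D, C->B, D->A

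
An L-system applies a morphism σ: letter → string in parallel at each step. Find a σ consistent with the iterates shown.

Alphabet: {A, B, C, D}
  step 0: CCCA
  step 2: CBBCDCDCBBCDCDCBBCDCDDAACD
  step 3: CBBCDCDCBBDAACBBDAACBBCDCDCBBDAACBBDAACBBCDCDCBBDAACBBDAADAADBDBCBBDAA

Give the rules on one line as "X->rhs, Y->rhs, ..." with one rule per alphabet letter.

  step 2 ⇒ step 3: CBBCDCDCBBCDCDCBBCDCDDAACD ⇒ CBB·CD·CD·CBB·DAA·CBB·DAA·CBB·CD·CD·CBB·DAA·CBB·DAA·CBB·CD·CD·CBB·DAA·CBB·DAA·DAA·DB·DB·CBB·DAA
    A ↦ DB
    B ↦ CD
    C ↦ CBB
    D ↦ DAA

A->DB, B->CD, C->CBB, D->DAA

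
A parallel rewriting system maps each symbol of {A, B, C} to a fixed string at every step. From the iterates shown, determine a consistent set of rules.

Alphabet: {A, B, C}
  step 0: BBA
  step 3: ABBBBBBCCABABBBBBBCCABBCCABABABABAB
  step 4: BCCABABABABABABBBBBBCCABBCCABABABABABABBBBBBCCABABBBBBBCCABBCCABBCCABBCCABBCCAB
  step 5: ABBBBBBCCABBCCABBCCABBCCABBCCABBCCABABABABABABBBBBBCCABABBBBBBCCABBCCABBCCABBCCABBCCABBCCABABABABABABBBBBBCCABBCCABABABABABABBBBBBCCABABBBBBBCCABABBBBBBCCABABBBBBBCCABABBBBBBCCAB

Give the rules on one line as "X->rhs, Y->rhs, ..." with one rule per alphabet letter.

A->BCC, B->AB, C->BB

  step 4 ⇒ step 5: BCCABABABABABABBBBBBCCABBCCABABABABABABBBBBBCCABABBBBBBCCABBCCABBCCABBCCABBCCAB ⇒ AB·BB·BB·BCC·AB·BCC·AB·BCC·AB·BCC·AB·BCC·AB·BCC·AB·AB·AB·AB·AB·AB·BB·BB·BCC·AB·AB·BB·BB·BCC·AB·BCC·AB·BCC·AB·BCC·AB·BCC·AB·BCC·AB·AB·AB·AB·AB·AB·BB·BB·BCC·AB·BCC·AB·AB·AB·AB·AB·AB·BB·BB·BCC·AB·AB·BB·BB·BCC·AB·AB·BB·BB·BCC·AB·AB·BB·BB·BCC·AB·AB·BB·BB·BCC·AB
    A ↦ BCC
    B ↦ AB
    C ↦ BB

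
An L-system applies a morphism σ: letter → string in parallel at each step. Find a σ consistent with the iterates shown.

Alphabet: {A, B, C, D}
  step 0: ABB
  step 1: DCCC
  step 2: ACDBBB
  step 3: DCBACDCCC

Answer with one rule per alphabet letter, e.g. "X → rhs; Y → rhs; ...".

  step 2 ⇒ step 3: ACDBBB ⇒ DC·B·ACD·C·C·C
    A ↦ DC
    B ↦ C
    C ↦ B
    D ↦ ACD

A->DC, B->C, C->B, D->ACD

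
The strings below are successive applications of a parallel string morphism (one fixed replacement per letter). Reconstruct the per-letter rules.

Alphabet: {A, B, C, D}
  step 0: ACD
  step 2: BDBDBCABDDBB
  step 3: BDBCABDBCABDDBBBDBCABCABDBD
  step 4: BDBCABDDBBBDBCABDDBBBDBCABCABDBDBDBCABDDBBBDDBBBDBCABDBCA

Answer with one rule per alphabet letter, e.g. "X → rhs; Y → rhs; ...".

  step 3 ⇒ step 4: BDBCABDBCABDDBBBDBCABCABDBD ⇒ BD·BCA·BD·D·BB·BD·BCA·BD·D·BB·BD·BCA·BCA·BD·BD·BD·BCA·BD·D·BB·BD·D·BB·BD·BCA·BD·BCA
    A ↦ BB
    B ↦ BD
    C ↦ D
    D ↦ BCA

A->BB, B->BD, C->D, D->BCA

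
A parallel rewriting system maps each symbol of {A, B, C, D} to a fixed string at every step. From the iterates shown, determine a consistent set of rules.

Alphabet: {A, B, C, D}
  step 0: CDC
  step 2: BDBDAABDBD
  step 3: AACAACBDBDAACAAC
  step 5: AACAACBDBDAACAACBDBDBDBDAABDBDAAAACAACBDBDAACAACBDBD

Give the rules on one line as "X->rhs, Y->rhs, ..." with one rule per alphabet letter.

  step 2 ⇒ step 3: BDBDAABDBD ⇒ AA·C·AA·C·BD·BD·AA·C·AA·C
    A ↦ BD
    B ↦ AA
    D ↦ C
    C ↦ AA  (constrained at step 0)

A->BD, B->AA, C->AA, D->C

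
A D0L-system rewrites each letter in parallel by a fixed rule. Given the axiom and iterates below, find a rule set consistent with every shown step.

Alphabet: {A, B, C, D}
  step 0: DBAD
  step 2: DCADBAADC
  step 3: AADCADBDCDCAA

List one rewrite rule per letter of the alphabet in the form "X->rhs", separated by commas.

  step 2 ⇒ step 3: DCADBAADC ⇒ A·A·DC·A·DB·DC·DC·A·A
    A ↦ DC
    B ↦ DB
    C ↦ A
    D ↦ A

A->DC, B->DB, C->A, D->A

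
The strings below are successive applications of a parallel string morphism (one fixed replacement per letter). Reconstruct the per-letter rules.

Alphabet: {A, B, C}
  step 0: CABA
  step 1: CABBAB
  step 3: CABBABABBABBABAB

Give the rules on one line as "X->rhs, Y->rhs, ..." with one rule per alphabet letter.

A->B, B->BA, C->CA

  step 0 ⇒ step 1: CABA ⇒ CA·B·BA·B
    A ↦ B
    B ↦ BA
    C ↦ CA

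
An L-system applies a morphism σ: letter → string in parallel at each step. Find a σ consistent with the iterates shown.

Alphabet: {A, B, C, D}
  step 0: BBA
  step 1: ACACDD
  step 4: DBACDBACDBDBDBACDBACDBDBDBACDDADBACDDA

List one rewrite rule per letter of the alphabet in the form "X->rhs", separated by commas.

A->DD, B->AC, C->A, D->DB

  step 0 ⇒ step 1: BBA ⇒ AC·AC·DD
    A ↦ DD
    B ↦ AC
    C ↦ A  (constrained at step 1)
    D ↦ DB  (constrained at step 1)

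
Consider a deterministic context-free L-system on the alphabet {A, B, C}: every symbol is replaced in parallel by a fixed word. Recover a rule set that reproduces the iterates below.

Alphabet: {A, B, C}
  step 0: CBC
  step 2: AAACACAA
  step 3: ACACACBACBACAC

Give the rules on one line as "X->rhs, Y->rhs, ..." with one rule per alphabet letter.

  step 2 ⇒ step 3: AAACACAA ⇒ AC·AC·AC·B·AC·B·AC·AC
    A ↦ AC
    C ↦ B
    B ↦ AA  (constrained at step 0)

A->AC, B->AA, C->B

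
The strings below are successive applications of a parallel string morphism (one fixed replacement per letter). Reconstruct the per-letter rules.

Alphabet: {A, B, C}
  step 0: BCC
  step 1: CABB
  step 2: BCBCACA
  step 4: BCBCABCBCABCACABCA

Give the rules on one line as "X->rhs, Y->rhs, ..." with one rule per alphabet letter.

  step 1 ⇒ step 2: CABB ⇒ B·CB·CA·CA
    A ↦ CB
    B ↦ CA
    C ↦ B

A->CB, B->CA, C->B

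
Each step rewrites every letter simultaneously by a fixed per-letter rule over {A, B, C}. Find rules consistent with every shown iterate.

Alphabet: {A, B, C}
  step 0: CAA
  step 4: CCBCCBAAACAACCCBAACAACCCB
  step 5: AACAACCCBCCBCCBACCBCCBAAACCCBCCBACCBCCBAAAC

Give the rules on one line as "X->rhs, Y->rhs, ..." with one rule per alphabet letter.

A->CCB, B->C, C->A

  step 4 ⇒ step 5: CCBCCBAAACAACCCBAACAACCCB ⇒ A·A·C·A·A·C·CCB·CCB·CCB·A·CCB·CCB·A·A·A·C·CCB·CCB·A·CCB·CCB·A·A·A·C
    A ↦ CCB
    B ↦ C
    C ↦ A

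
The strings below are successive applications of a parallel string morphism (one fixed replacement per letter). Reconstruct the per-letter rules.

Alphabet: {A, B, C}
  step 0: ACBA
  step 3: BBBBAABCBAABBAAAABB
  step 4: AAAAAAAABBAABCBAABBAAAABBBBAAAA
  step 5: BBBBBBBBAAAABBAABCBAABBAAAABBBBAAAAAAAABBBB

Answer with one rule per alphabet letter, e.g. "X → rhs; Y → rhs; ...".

  step 4 ⇒ step 5: AAAAAAAABBAABCBAABBAAAABBBBAAAA ⇒ B·B·B·B·B·B·B·B·AA·AA·B·B·AA·BCB·AA·B·B·AA·AA·B·B·B·B·AA·AA·AA·AA·B·B·B·B
    A ↦ B
    B ↦ AA
    C ↦ BCB

A->B, B->AA, C->BCB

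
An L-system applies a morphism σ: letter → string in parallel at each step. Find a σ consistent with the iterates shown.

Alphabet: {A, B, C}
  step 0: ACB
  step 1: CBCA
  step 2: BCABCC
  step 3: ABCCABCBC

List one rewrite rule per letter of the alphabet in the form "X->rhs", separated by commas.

A->C, B->A, C->BC

  step 2 ⇒ step 3: BCABCC ⇒ A·BC·C·A·BC·BC
    A ↦ C
    B ↦ A
    C ↦ BC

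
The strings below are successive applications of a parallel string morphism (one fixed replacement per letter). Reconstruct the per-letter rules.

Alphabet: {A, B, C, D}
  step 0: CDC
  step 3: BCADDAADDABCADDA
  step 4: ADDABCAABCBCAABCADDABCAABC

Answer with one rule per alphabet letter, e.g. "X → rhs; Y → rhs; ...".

A->BC, B->AD, C->DA, D->A

  step 3 ⇒ step 4: BCADDAADDABCADDA ⇒ AD·DA·BC·A·A·BC·BC·A·A·BC·AD·DA·BC·A·A·BC
    A ↦ BC
    B ↦ AD
    C ↦ DA
    D ↦ A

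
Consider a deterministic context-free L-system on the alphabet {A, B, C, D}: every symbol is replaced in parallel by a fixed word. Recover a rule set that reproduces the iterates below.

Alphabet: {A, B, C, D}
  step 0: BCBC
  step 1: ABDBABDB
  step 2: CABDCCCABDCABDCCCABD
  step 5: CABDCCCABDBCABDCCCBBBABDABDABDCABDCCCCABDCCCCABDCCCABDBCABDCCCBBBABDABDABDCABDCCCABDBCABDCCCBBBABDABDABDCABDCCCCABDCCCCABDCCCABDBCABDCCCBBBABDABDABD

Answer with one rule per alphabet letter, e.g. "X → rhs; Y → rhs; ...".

  step 1 ⇒ step 2: ABDBABDB ⇒ C·ABD·CCC·ABD·C·ABD·CCC·ABD
    A ↦ C
    B ↦ ABD
    D ↦ CCC
  step 0 ⇒ step 1: BCBC ⇒ ABD·B·ABD·B
    C ↦ B

A->C, B->ABD, C->B, D->CCC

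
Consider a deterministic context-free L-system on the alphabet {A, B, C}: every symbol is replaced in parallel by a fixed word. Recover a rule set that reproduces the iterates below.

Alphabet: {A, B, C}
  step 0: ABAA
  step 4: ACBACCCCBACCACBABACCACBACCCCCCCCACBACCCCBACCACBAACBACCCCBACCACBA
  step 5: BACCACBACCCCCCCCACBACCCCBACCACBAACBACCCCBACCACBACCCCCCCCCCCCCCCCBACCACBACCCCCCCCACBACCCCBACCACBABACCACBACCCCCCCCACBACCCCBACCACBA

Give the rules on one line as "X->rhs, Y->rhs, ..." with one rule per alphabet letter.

  step 4 ⇒ step 5: ACBACCCCBACCACBABACCACBACCCCCCCCACBACCCCBACCACBAACBACCCCBACCACBA ⇒ BA·CC·AC·BA·CC·CC·CC·CC·AC·BA·CC·CC·BA·CC·AC·BA·AC·BA·CC·CC·BA·CC·AC·BA·CC·CC·CC·CC·CC·CC·CC·CC·BA·CC·AC·BA·CC·CC·CC·CC·AC·BA·CC·CC·BA·CC·AC·BA·BA·CC·AC·BA·CC·CC·CC·CC·AC·BA·CC·CC·BA·CC·AC·BA
    A ↦ BA
    B ↦ AC
    C ↦ CC

A->BA, B->AC, C->CC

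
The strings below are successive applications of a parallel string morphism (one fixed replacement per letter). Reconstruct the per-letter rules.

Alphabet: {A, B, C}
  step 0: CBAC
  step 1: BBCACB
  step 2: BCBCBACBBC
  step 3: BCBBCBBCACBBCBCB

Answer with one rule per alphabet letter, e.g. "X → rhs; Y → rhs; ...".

  step 2 ⇒ step 3: BCBCBACBBC ⇒ BC·B·BC·B·BC·AC·B·BC·BC·B
    A ↦ AC
    B ↦ BC
    C ↦ B

A->AC, B->BC, C->B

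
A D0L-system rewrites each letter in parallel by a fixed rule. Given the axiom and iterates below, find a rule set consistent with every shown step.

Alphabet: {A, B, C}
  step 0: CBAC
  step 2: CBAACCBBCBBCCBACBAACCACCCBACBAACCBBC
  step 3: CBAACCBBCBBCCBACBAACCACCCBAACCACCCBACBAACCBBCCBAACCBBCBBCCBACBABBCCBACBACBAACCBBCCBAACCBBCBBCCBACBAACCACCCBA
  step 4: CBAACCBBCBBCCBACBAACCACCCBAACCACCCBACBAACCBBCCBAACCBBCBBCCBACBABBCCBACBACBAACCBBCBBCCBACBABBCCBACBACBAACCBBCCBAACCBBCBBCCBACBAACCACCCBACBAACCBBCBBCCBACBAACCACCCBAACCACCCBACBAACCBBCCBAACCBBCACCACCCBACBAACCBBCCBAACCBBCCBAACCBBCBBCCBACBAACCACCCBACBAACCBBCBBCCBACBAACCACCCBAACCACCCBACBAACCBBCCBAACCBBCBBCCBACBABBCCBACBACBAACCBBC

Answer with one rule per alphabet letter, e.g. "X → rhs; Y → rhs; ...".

  step 3 ⇒ step 4: CBAACCBBCBBCCBACBAACCACCCBAACCACCCBACBAACCBBCCBAACCBBCBBCCBACBABBCCBACBACBAACCBBCCBAACCBBCBBCCBACBAACCACCCBA ⇒ CBA·ACC·BBC·BBC·CBA·CBA·ACC·ACC·CBA·ACC·ACC·CBA·CBA·ACC·BBC·CBA·ACC·BBC·BBC·CBA·CBA·BBC·CBA·CBA·CBA·ACC·BBC·BBC·CBA·CBA·BBC·CBA·CBA·CBA·ACC·BBC·CBA·ACC·BBC·BBC·CBA·CBA·ACC·ACC·CBA·CBA·ACC·BBC·BBC·CBA·CBA·ACC·ACC·CBA·ACC·ACC·CBA·CBA·ACC·BBC·CBA·ACC·BBC·ACC·ACC·CBA·CBA·ACC·BBC·CBA·ACC·BBC·CBA·ACC·BBC·BBC·CBA·CBA·ACC·ACC·CBA·CBA·ACC·BBC·BBC·CBA·CBA·ACC·ACC·CBA·ACC·ACC·CBA·CBA·ACC·BBC·CBA·ACC·BBC·BBC·CBA·CBA·BBC·CBA·CBA·CBA·ACC·BBC
    A ↦ BBC
    B ↦ ACC
    C ↦ CBA

A->BBC, B->ACC, C->CBA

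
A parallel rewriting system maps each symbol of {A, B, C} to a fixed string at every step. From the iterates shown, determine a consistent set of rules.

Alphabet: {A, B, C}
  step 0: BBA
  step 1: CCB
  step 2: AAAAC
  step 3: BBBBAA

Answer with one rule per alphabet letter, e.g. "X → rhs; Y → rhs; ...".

A->B, B->C, C->AA

  step 2 ⇒ step 3: AAAAC ⇒ B·B·B·B·AA
    A ↦ B
    C ↦ AA
  step 0 ⇒ step 1: BBA ⇒ C·C·B
    B ↦ C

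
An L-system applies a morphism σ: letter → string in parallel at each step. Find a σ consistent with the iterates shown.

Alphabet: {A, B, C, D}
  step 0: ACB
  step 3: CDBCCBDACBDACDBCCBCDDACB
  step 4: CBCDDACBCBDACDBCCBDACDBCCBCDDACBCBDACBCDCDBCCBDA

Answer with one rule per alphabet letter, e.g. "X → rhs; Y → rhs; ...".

  step 3 ⇒ step 4: CDBCCBDACBDACDBCCBCDDACB ⇒ CB·CD·DA·CB·CB·DA·CD·BC·CB·DA·CD·BC·CB·CD·DA·CB·CB·DA·CB·CD·CD·BC·CB·DA
    A ↦ BC
    B ↦ DA
    C ↦ CB
    D ↦ CD

A->BC, B->DA, C->CB, D->CD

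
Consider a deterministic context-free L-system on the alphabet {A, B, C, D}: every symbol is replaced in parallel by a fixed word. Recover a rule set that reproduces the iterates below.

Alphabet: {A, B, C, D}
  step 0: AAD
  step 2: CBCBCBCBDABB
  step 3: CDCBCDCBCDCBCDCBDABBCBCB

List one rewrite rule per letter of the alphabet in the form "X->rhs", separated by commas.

  step 2 ⇒ step 3: CBCBCBCBDABB ⇒ CD·CB·CD·CB·CD·CB·CD·CB·DA·BB·CB·CB
    A ↦ BB
    B ↦ CB
    C ↦ CD
    D ↦ DA

A->BB, B->CB, C->CD, D->DA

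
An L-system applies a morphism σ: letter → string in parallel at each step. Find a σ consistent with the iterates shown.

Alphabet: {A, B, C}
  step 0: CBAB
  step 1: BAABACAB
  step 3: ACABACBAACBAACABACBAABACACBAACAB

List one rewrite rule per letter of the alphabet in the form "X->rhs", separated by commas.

  step 0 ⇒ step 1: CBAB ⇒ BA·AB·AC·AB
    A ↦ AC
    B ↦ AB
    C ↦ BA

A->AC, B->AB, C->BA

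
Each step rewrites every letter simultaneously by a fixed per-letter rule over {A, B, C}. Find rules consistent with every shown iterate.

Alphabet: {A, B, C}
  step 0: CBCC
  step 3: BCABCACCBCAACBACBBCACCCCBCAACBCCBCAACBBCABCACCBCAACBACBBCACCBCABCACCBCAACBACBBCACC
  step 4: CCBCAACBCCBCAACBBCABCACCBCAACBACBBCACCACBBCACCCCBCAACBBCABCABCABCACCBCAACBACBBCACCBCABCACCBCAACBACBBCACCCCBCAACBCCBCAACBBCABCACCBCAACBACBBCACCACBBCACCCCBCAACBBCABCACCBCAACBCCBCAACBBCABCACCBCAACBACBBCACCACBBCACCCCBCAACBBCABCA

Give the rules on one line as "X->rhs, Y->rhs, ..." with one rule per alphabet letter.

  step 3 ⇒ step 4: BCABCACCBCAACBACBBCACCCCBCAACBCCBCAACBBCABCACCBCAACBACBBCACCBCABCACCBCAACBACBBCACC ⇒ CC·BCA·ACB·CC·BCA·ACB·BCA·BCA·CC·BCA·ACB·ACB·BCA·CC·ACB·BCA·CC·CC·BCA·ACB·BCA·BCA·BCA·BCA·CC·BCA·ACB·ACB·BCA·CC·BCA·BCA·CC·BCA·ACB·ACB·BCA·CC·CC·BCA·ACB·CC·BCA·ACB·BCA·BCA·CC·BCA·ACB·ACB·BCA·CC·ACB·BCA·CC·CC·BCA·ACB·BCA·BCA·CC·BCA·ACB·CC·BCA·ACB·BCA·BCA·CC·BCA·ACB·ACB·BCA·CC·ACB·BCA·CC·CC·BCA·ACB·BCA·BCA
    A ↦ ACB
    B ↦ CC
    C ↦ BCA

A->ACB, B->CC, C->BCA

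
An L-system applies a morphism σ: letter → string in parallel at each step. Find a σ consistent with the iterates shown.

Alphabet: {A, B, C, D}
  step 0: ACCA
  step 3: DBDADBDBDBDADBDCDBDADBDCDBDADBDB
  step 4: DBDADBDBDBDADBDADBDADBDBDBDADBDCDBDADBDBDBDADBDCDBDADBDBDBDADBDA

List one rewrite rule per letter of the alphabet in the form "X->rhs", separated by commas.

A->DB, B->DA, C->DC, D->DB

  step 3 ⇒ step 4: DBDADBDBDBDADBDCDBDADBDCDBDADBDB ⇒ DB·DA·DB·DB·DB·DA·DB·DA·DB·DA·DB·DB·DB·DA·DB·DC·DB·DA·DB·DB·DB·DA·DB·DC·DB·DA·DB·DB·DB·DA·DB·DA
    A ↦ DB
    B ↦ DA
    C ↦ DC
    D ↦ DB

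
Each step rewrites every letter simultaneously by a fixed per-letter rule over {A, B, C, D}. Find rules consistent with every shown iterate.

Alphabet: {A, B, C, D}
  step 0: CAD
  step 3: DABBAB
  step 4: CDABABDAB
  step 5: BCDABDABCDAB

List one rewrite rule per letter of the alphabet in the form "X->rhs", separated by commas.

A->D, B->AB, C->B, D->C

  step 4 ⇒ step 5: CDABABDAB ⇒ B·C·D·AB·D·AB·C·D·AB
    A ↦ D
    B ↦ AB
    C ↦ B
    D ↦ C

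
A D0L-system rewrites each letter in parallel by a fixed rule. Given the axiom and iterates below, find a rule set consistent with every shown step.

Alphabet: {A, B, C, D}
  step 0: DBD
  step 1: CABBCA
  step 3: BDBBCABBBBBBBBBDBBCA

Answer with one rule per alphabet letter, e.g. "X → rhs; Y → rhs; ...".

  step 0 ⇒ step 1: DBD ⇒ CA·BB·CA
    B ↦ BB
    D ↦ CA
    A ↦ BD  (constrained at step 1)
    C ↦ A  (constrained at step 1)

A->BD, B->BB, C->A, D->CA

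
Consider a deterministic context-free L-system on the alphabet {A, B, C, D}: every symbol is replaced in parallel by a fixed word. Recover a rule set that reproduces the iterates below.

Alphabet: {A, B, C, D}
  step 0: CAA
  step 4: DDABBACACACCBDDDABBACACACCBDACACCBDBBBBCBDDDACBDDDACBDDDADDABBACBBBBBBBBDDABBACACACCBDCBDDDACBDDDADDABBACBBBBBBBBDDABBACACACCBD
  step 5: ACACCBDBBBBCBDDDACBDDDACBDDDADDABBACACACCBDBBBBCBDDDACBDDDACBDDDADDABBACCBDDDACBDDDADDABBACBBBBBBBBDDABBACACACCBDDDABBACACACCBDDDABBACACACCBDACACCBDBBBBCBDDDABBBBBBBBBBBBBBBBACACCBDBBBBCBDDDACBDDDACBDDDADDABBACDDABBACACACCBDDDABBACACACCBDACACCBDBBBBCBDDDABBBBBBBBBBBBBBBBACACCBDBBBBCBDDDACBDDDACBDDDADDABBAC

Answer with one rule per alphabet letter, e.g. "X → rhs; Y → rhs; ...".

A->CBD, B->BB, C->DDA, D->AC

  step 4 ⇒ step 5: DDABBACACACCBDDDABBACACACCBDACACCBDBBBBCBDDDACBDDDACBDDDADDABBACBBBBBBBBDDABBACACACCBDCBDDDACBDDDADDABBACBBBBBBBBDDABBACACACCBD ⇒ AC·AC·CBD·BB·BB·CBD·DDA·CBD·DDA·CBD·DDA·DDA·BB·AC·AC·AC·CBD·BB·BB·CBD·DDA·CBD·DDA·CBD·DDA·DDA·BB·AC·CBD·DDA·CBD·DDA·DDA·BB·AC·BB·BB·BB·BB·DDA·BB·AC·AC·AC·CBD·DDA·BB·AC·AC·AC·CBD·DDA·BB·AC·AC·AC·CBD·AC·AC·CBD·BB·BB·CBD·DDA·BB·BB·BB·BB·BB·BB·BB·BB·AC·AC·CBD·BB·BB·CBD·DDA·CBD·DDA·CBD·DDA·DDA·BB·AC·DDA·BB·AC·AC·AC·CBD·DDA·BB·AC·AC·AC·CBD·AC·AC·CBD·BB·BB·CBD·DDA·BB·BB·BB·BB·BB·BB·BB·BB·AC·AC·CBD·BB·BB·CBD·DDA·CBD·DDA·CBD·DDA·DDA·BB·AC
    A ↦ CBD
    B ↦ BB
    C ↦ DDA
    D ↦ AC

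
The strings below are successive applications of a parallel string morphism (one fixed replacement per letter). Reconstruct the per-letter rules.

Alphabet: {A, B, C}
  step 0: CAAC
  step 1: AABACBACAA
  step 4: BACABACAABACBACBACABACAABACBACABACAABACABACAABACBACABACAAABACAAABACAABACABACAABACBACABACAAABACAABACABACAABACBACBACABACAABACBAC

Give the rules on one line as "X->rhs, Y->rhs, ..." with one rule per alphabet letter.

  step 0 ⇒ step 1: CAAC ⇒ AA·BAC·BAC·AA
    A ↦ BAC
    C ↦ AA
    B ↦ A  (constrained at step 1)

A->BAC, B->A, C->AA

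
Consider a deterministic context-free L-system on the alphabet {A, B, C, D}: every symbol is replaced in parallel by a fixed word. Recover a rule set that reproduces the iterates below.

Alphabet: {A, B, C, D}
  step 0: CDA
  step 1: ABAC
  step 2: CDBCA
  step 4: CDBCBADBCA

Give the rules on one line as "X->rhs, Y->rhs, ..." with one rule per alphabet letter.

  step 1 ⇒ step 2: ABAC ⇒ C·DB·C·A
    A ↦ C
    B ↦ DB
    C ↦ A
  step 0 ⇒ step 1: CDA ⇒ A·BA·C
    D ↦ BA

A->C, B->DB, C->A, D->BA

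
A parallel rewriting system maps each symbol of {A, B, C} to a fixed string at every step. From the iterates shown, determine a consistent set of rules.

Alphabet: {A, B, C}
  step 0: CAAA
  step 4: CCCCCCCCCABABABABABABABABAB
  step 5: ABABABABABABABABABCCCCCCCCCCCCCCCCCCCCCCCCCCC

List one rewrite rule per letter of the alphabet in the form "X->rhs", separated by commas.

  step 4 ⇒ step 5: CCCCCCCCCABABABABABABABABAB ⇒ AB·AB·AB·AB·AB·AB·AB·AB·AB·C·CC·C·CC·C·CC·C·CC·C·CC·C·CC·C·CC·C·CC·C·CC
    A ↦ C
    B ↦ CC
    C ↦ AB

A->C, B->CC, C->AB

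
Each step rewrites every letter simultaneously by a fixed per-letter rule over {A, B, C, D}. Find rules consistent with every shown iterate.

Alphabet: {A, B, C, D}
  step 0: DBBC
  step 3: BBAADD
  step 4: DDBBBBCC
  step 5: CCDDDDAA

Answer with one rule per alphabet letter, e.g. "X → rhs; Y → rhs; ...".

  step 4 ⇒ step 5: DDBBBBCC ⇒ C·C·D·D·D·D·A·A
    B ↦ D
    C ↦ A
    D ↦ C
  step 3 ⇒ step 4: BBAADD ⇒ D·D·BB·BB·C·C
    A ↦ BB

A->BB, B->D, C->A, D->C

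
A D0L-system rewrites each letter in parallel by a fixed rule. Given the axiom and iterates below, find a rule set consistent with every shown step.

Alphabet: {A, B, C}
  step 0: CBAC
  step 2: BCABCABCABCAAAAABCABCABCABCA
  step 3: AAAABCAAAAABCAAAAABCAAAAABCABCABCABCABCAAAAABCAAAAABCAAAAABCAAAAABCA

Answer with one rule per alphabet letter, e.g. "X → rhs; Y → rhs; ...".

A->BCA, B->A, C->AAA

  step 2 ⇒ step 3: BCABCABCABCAAAAABCABCABCABCA ⇒ A·AAA·BCA·A·AAA·BCA·A·AAA·BCA·A·AAA·BCA·BCA·BCA·BCA·BCA·A·AAA·BCA·A·AAA·BCA·A·AAA·BCA·A·AAA·BCA
    A ↦ BCA
    B ↦ A
    C ↦ AAA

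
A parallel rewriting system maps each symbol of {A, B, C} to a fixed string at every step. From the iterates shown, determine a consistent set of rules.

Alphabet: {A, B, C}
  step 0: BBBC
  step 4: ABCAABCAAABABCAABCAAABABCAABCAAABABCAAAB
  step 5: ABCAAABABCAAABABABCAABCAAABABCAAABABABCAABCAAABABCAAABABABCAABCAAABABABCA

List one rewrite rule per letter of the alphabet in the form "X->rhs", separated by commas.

  step 4 ⇒ step 5: ABCAABCAAABABCAABCAAABABCAABCAAABABCAAAB ⇒ AB·CA·A·AB·AB·CA·A·AB·AB·AB·CA·AB·CA·A·AB·AB·CA·A·AB·AB·AB·CA·AB·CA·A·AB·AB·CA·A·AB·AB·AB·CA·AB·CA·A·AB·AB·AB·CA
    A ↦ AB
    B ↦ CA
    C ↦ A

A->AB, B->CA, C->A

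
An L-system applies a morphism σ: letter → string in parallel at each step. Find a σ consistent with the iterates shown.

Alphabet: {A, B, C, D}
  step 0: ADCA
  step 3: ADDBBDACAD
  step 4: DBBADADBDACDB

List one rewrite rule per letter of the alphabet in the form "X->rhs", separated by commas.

  step 3 ⇒ step 4: ADDBBDACAD ⇒ D·B·B·AD·AD·B·D·AC·D·B
    A ↦ D
    B ↦ AD
    C ↦ AC
    D ↦ B

A->D, B->AD, C->AC, D->B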